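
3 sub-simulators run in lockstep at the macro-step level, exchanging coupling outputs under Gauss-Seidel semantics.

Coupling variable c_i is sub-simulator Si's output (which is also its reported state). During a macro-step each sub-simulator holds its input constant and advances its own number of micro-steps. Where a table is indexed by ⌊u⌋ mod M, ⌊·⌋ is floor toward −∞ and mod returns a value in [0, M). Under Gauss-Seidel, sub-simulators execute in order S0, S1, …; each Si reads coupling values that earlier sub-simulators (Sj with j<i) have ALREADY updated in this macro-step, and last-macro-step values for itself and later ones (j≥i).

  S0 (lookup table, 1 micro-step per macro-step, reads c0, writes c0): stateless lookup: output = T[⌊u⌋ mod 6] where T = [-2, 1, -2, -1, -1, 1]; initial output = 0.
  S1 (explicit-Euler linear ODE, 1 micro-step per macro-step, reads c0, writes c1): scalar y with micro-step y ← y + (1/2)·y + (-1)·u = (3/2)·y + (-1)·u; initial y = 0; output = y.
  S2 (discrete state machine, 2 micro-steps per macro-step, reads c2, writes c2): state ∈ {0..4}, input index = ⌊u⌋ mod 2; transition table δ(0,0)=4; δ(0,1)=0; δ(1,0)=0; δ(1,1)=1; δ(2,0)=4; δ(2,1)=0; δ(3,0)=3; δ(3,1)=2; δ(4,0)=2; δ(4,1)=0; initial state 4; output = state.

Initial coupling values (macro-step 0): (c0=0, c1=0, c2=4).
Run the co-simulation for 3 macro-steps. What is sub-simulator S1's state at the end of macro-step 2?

macro 1: S0 reads c0=0 → after 1×micro: -2; S1 reads c0=-2 → after 1×micro: 2; S2 reads c2=4 → after 2×micro: 4 ⇒ (c0=-2, c1=2, c2=4)
macro 2: S0 reads c0=-2 → after 1×micro: -1; S1 reads c0=-1 → after 1×micro: 4; S2 reads c2=4 → after 2×micro: 4 ⇒ (c0=-1, c1=4, c2=4)
macro 3: S0 reads c0=-1 → after 1×micro: 1; S1 reads c0=1 → after 1×micro: 5; S2 reads c2=4 → after 2×micro: 4 ⇒ (c0=1, c1=5, c2=4)

S1 state at macro-step 2 = 4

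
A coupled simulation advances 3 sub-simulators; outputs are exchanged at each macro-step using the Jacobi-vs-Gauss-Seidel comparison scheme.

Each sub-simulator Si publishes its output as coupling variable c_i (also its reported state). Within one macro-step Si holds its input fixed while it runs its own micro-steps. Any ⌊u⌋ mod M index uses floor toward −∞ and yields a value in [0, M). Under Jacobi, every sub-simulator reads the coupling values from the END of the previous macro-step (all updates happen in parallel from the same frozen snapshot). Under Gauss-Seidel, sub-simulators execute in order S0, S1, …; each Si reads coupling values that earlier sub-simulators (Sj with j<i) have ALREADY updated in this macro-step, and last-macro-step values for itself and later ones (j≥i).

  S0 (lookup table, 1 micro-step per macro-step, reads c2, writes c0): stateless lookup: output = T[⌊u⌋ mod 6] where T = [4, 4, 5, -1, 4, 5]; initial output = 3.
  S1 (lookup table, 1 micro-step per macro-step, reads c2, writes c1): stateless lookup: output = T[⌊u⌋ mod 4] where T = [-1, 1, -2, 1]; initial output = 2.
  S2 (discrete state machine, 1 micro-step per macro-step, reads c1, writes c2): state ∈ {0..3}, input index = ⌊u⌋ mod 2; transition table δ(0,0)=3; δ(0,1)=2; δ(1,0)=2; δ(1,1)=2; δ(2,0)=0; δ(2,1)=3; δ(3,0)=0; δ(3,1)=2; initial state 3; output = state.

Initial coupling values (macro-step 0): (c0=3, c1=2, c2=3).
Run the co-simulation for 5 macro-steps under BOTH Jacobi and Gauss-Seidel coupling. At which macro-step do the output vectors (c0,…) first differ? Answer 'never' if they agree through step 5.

[Jacobi] macro 1: S0 reads c2=3 → after 1×micro: -1; S1 reads c2=3 → after 1×micro: 1; S2 reads c1=2 → after 1×micro: 0 ⇒ (c0=-1, c1=1, c2=0)
[Jacobi] macro 2: S0 reads c2=0 → after 1×micro: 4; S1 reads c2=0 → after 1×micro: -1; S2 reads c1=1 → after 1×micro: 2 ⇒ (c0=4, c1=-1, c2=2)
[Jacobi] macro 3: S0 reads c2=2 → after 1×micro: 5; S1 reads c2=2 → after 1×micro: -2; S2 reads c1=-1 → after 1×micro: 3 ⇒ (c0=5, c1=-2, c2=3)
[Jacobi] macro 4: S0 reads c2=3 → after 1×micro: -1; S1 reads c2=3 → after 1×micro: 1; S2 reads c1=-2 → after 1×micro: 0 ⇒ (c0=-1, c1=1, c2=0)
[Jacobi] macro 5: S0 reads c2=0 → after 1×micro: 4; S1 reads c2=0 → after 1×micro: -1; S2 reads c1=1 → after 1×micro: 2 ⇒ (c0=4, c1=-1, c2=2)
[Gauss-Seidel] macro 1: S0 reads c2=3 → after 1×micro: -1; S1 reads c2=3 → after 1×micro: 1; S2 reads c1=1 → after 1×micro: 2 ⇒ (c0=-1, c1=1, c2=2)
[Gauss-Seidel] macro 2: S0 reads c2=2 → after 1×micro: 5; S1 reads c2=2 → after 1×micro: -2; S2 reads c1=-2 → after 1×micro: 0 ⇒ (c0=5, c1=-2, c2=0)
[Gauss-Seidel] macro 3: S0 reads c2=0 → after 1×micro: 4; S1 reads c2=0 → after 1×micro: -1; S2 reads c1=-1 → after 1×micro: 2 ⇒ (c0=4, c1=-1, c2=2)
[Gauss-Seidel] macro 4: S0 reads c2=2 → after 1×micro: 5; S1 reads c2=2 → after 1×micro: -2; S2 reads c1=-2 → after 1×micro: 0 ⇒ (c0=5, c1=-2, c2=0)
[Gauss-Seidel] macro 5: S0 reads c2=0 → after 1×micro: 4; S1 reads c2=0 → after 1×micro: -1; S2 reads c1=-1 → after 1×micro: 2 ⇒ (c0=4, c1=-1, c2=2)

first divergence at macro-step: 1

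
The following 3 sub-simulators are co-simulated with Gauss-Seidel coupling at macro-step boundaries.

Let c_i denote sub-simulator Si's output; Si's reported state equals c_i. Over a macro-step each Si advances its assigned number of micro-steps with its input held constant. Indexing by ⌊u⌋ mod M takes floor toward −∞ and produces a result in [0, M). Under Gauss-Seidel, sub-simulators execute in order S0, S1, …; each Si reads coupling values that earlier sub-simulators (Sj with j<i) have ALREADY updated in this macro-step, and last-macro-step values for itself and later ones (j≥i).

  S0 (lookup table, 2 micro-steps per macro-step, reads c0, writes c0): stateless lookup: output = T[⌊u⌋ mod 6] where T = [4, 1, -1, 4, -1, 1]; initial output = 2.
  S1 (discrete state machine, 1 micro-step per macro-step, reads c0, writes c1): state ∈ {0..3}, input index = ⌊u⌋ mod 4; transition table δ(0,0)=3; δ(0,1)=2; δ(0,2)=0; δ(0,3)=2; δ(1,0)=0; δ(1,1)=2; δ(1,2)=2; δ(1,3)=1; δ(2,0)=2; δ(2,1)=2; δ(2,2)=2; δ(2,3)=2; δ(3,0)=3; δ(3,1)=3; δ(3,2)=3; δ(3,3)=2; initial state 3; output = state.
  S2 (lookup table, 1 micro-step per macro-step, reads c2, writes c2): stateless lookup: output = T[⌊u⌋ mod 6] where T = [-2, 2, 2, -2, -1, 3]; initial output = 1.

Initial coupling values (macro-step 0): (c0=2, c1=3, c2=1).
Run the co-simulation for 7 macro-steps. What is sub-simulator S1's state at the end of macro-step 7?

S1 state at macro-step 7 = 2

macro 1: S0 reads c0=2 → after 2×micro: -1; S1 reads c0=-1 → after 1×micro: 2; S2 reads c2=1 → after 1×micro: 2 ⇒ (c0=-1, c1=2, c2=2)
macro 2: S0 reads c0=-1 → after 2×micro: 1; S1 reads c0=1 → after 1×micro: 2; S2 reads c2=2 → after 1×micro: 2 ⇒ (c0=1, c1=2, c2=2)
macro 3: S0 reads c0=1 → after 2×micro: 1; S1 reads c0=1 → after 1×micro: 2; S2 reads c2=2 → after 1×micro: 2 ⇒ (c0=1, c1=2, c2=2)
macro 4: S0 reads c0=1 → after 2×micro: 1; S1 reads c0=1 → after 1×micro: 2; S2 reads c2=2 → after 1×micro: 2 ⇒ (c0=1, c1=2, c2=2)
macro 5: S0 reads c0=1 → after 2×micro: 1; S1 reads c0=1 → after 1×micro: 2; S2 reads c2=2 → after 1×micro: 2 ⇒ (c0=1, c1=2, c2=2)
macro 6: S0 reads c0=1 → after 2×micro: 1; S1 reads c0=1 → after 1×micro: 2; S2 reads c2=2 → after 1×micro: 2 ⇒ (c0=1, c1=2, c2=2)
macro 7: S0 reads c0=1 → after 2×micro: 1; S1 reads c0=1 → after 1×micro: 2; S2 reads c2=2 → after 1×micro: 2 ⇒ (c0=1, c1=2, c2=2)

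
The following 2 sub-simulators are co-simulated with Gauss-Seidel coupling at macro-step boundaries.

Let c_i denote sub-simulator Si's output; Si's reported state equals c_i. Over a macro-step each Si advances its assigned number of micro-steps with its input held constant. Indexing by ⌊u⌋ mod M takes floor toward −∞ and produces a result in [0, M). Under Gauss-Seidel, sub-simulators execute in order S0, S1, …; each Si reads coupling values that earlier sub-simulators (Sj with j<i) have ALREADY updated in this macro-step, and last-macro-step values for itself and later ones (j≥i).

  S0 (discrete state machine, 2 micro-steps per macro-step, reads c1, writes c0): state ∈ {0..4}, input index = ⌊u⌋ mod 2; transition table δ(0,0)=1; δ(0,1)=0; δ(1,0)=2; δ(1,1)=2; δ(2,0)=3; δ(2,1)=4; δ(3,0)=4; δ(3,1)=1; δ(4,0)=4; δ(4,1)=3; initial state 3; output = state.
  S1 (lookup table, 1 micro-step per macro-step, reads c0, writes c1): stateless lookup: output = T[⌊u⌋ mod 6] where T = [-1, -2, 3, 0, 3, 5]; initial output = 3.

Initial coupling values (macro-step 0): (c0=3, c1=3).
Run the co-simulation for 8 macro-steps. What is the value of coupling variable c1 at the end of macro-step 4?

c1 at macro-step 4 = -2

macro 1: S0 reads c1=3 → after 2×micro: 2; S1 reads c0=2 → after 1×micro: 3 ⇒ (c0=2, c1=3)
macro 2: S0 reads c1=3 → after 2×micro: 3; S1 reads c0=3 → after 1×micro: 0 ⇒ (c0=3, c1=0)
macro 3: S0 reads c1=0 → after 2×micro: 4; S1 reads c0=4 → after 1×micro: 3 ⇒ (c0=4, c1=3)
macro 4: S0 reads c1=3 → after 2×micro: 1; S1 reads c0=1 → after 1×micro: -2 ⇒ (c0=1, c1=-2)
macro 5: S0 reads c1=-2 → after 2×micro: 3; S1 reads c0=3 → after 1×micro: 0 ⇒ (c0=3, c1=0)
macro 6: S0 reads c1=0 → after 2×micro: 4; S1 reads c0=4 → after 1×micro: 3 ⇒ (c0=4, c1=3)
macro 7: S0 reads c1=3 → after 2×micro: 1; S1 reads c0=1 → after 1×micro: -2 ⇒ (c0=1, c1=-2)
macro 8: S0 reads c1=-2 → after 2×micro: 3; S1 reads c0=3 → after 1×micro: 0 ⇒ (c0=3, c1=0)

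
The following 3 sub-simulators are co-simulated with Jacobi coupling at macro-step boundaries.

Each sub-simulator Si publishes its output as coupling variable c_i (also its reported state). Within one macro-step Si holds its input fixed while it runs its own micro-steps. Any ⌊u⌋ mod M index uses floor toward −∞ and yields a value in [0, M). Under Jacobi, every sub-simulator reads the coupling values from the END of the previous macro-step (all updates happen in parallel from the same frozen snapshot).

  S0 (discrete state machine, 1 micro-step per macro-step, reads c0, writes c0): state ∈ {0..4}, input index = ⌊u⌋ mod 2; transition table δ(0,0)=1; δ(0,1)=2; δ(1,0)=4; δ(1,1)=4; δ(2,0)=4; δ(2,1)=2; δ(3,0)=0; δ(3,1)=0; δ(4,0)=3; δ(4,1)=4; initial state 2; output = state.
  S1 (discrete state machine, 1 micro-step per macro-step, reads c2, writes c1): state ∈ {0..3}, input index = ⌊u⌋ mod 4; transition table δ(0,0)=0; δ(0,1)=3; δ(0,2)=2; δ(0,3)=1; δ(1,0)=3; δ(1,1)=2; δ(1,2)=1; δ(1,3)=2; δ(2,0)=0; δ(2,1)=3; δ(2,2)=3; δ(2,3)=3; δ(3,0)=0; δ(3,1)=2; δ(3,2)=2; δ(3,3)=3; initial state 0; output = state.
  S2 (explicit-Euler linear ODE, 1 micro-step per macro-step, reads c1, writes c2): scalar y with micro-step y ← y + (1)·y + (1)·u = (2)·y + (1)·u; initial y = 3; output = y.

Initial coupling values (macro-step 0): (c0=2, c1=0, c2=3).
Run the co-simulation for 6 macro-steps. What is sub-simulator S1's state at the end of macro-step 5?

S1 state at macro-step 5 = 0

macro 1: S0 reads c0=2 → after 1×micro: 4; S1 reads c2=3 → after 1×micro: 1; S2 reads c1=0 → after 1×micro: 6 ⇒ (c0=4, c1=1, c2=6)
macro 2: S0 reads c0=4 → after 1×micro: 3; S1 reads c2=6 → after 1×micro: 1; S2 reads c1=1 → after 1×micro: 13 ⇒ (c0=3, c1=1, c2=13)
macro 3: S0 reads c0=3 → after 1×micro: 0; S1 reads c2=13 → after 1×micro: 2; S2 reads c1=1 → after 1×micro: 27 ⇒ (c0=0, c1=2, c2=27)
macro 4: S0 reads c0=0 → after 1×micro: 1; S1 reads c2=27 → after 1×micro: 3; S2 reads c1=2 → after 1×micro: 56 ⇒ (c0=1, c1=3, c2=56)
macro 5: S0 reads c0=1 → after 1×micro: 4; S1 reads c2=56 → after 1×micro: 0; S2 reads c1=3 → after 1×micro: 115 ⇒ (c0=4, c1=0, c2=115)
macro 6: S0 reads c0=4 → after 1×micro: 3; S1 reads c2=115 → after 1×micro: 1; S2 reads c1=0 → after 1×micro: 230 ⇒ (c0=3, c1=1, c2=230)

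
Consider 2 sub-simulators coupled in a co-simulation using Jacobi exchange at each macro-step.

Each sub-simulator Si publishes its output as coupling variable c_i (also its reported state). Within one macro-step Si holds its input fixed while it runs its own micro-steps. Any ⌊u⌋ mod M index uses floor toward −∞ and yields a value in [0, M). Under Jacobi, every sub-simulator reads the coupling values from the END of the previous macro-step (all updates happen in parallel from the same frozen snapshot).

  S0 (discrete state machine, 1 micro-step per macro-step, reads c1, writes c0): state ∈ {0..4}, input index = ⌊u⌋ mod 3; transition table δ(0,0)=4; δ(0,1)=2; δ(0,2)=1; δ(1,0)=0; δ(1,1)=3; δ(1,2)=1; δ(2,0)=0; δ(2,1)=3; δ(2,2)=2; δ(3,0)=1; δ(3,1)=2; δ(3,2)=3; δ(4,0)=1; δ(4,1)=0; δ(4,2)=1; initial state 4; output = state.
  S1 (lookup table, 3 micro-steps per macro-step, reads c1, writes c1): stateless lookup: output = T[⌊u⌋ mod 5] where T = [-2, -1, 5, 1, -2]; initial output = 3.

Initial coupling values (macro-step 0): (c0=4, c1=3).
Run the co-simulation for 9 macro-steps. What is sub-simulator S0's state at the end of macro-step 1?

S0 state at macro-step 1 = 1

macro 1: S0 reads c1=3 → after 1×micro: 1; S1 reads c1=3 → after 3×micro: 1 ⇒ (c0=1, c1=1)
macro 2: S0 reads c1=1 → after 1×micro: 3; S1 reads c1=1 → after 3×micro: -1 ⇒ (c0=3, c1=-1)
macro 3: S0 reads c1=-1 → after 1×micro: 3; S1 reads c1=-1 → after 3×micro: -2 ⇒ (c0=3, c1=-2)
macro 4: S0 reads c1=-2 → after 1×micro: 2; S1 reads c1=-2 → after 3×micro: 1 ⇒ (c0=2, c1=1)
macro 5: S0 reads c1=1 → after 1×micro: 3; S1 reads c1=1 → after 3×micro: -1 ⇒ (c0=3, c1=-1)
macro 6: S0 reads c1=-1 → after 1×micro: 3; S1 reads c1=-1 → after 3×micro: -2 ⇒ (c0=3, c1=-2)
macro 7: S0 reads c1=-2 → after 1×micro: 2; S1 reads c1=-2 → after 3×micro: 1 ⇒ (c0=2, c1=1)
macro 8: S0 reads c1=1 → after 1×micro: 3; S1 reads c1=1 → after 3×micro: -1 ⇒ (c0=3, c1=-1)
macro 9: S0 reads c1=-1 → after 1×micro: 3; S1 reads c1=-1 → after 3×micro: -2 ⇒ (c0=3, c1=-2)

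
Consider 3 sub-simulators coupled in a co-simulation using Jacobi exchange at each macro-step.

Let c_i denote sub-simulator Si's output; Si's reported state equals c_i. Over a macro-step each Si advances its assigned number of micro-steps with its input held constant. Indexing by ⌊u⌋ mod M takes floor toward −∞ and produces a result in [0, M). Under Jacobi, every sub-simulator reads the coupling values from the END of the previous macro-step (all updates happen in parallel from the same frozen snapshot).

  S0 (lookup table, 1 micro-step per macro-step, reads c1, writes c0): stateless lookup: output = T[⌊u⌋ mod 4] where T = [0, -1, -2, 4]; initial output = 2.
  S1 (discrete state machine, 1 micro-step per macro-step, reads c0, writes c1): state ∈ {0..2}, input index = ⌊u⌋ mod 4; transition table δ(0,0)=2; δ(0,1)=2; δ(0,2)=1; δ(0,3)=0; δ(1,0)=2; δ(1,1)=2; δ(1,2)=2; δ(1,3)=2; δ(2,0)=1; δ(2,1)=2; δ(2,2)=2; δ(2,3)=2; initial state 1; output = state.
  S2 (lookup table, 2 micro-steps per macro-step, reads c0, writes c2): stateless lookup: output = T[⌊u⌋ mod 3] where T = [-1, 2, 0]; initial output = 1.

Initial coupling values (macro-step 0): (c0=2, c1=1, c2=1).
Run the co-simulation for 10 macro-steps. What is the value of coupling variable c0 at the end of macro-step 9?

c0 at macro-step 9 = -2

macro 1: S0 reads c1=1 → after 1×micro: -1; S1 reads c0=2 → after 1×micro: 2; S2 reads c0=2 → after 2×micro: 0 ⇒ (c0=-1, c1=2, c2=0)
macro 2: S0 reads c1=2 → after 1×micro: -2; S1 reads c0=-1 → after 1×micro: 2; S2 reads c0=-1 → after 2×micro: 0 ⇒ (c0=-2, c1=2, c2=0)
macro 3: S0 reads c1=2 → after 1×micro: -2; S1 reads c0=-2 → after 1×micro: 2; S2 reads c0=-2 → after 2×micro: 2 ⇒ (c0=-2, c1=2, c2=2)
macro 4: S0 reads c1=2 → after 1×micro: -2; S1 reads c0=-2 → after 1×micro: 2; S2 reads c0=-2 → after 2×micro: 2 ⇒ (c0=-2, c1=2, c2=2)
macro 5: S0 reads c1=2 → after 1×micro: -2; S1 reads c0=-2 → after 1×micro: 2; S2 reads c0=-2 → after 2×micro: 2 ⇒ (c0=-2, c1=2, c2=2)
macro 6: S0 reads c1=2 → after 1×micro: -2; S1 reads c0=-2 → after 1×micro: 2; S2 reads c0=-2 → after 2×micro: 2 ⇒ (c0=-2, c1=2, c2=2)
macro 7: S0 reads c1=2 → after 1×micro: -2; S1 reads c0=-2 → after 1×micro: 2; S2 reads c0=-2 → after 2×micro: 2 ⇒ (c0=-2, c1=2, c2=2)
macro 8: S0 reads c1=2 → after 1×micro: -2; S1 reads c0=-2 → after 1×micro: 2; S2 reads c0=-2 → after 2×micro: 2 ⇒ (c0=-2, c1=2, c2=2)
macro 9: S0 reads c1=2 → after 1×micro: -2; S1 reads c0=-2 → after 1×micro: 2; S2 reads c0=-2 → after 2×micro: 2 ⇒ (c0=-2, c1=2, c2=2)
macro 10: S0 reads c1=2 → after 1×micro: -2; S1 reads c0=-2 → after 1×micro: 2; S2 reads c0=-2 → after 2×micro: 2 ⇒ (c0=-2, c1=2, c2=2)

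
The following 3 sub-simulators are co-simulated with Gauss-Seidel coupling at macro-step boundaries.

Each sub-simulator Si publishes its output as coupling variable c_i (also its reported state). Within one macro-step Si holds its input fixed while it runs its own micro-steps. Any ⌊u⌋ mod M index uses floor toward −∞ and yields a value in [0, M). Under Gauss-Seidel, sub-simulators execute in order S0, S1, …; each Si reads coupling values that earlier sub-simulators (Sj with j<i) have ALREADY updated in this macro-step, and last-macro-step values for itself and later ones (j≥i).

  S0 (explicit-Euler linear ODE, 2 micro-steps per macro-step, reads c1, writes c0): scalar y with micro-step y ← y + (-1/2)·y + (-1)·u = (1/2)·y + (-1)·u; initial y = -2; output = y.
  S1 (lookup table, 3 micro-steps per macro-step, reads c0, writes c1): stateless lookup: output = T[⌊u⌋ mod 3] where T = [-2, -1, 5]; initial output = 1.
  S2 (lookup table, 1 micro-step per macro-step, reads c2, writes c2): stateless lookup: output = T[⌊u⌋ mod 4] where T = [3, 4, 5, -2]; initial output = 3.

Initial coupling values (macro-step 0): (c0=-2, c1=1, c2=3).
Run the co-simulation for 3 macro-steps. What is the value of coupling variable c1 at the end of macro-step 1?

c1 at macro-step 1 = -1

macro 1: S0 reads c1=1 → after 2×micro: -2; S1 reads c0=-2 → after 3×micro: -1; S2 reads c2=3 → after 1×micro: -2 ⇒ (c0=-2, c1=-1, c2=-2)
macro 2: S0 reads c1=-1 → after 2×micro: 1; S1 reads c0=1 → after 3×micro: -1; S2 reads c2=-2 → after 1×micro: 5 ⇒ (c0=1, c1=-1, c2=5)
macro 3: S0 reads c1=-1 → after 2×micro: 7/4; S1 reads c0=7/4 → after 3×micro: -1; S2 reads c2=5 → after 1×micro: 4 ⇒ (c0=7/4, c1=-1, c2=4)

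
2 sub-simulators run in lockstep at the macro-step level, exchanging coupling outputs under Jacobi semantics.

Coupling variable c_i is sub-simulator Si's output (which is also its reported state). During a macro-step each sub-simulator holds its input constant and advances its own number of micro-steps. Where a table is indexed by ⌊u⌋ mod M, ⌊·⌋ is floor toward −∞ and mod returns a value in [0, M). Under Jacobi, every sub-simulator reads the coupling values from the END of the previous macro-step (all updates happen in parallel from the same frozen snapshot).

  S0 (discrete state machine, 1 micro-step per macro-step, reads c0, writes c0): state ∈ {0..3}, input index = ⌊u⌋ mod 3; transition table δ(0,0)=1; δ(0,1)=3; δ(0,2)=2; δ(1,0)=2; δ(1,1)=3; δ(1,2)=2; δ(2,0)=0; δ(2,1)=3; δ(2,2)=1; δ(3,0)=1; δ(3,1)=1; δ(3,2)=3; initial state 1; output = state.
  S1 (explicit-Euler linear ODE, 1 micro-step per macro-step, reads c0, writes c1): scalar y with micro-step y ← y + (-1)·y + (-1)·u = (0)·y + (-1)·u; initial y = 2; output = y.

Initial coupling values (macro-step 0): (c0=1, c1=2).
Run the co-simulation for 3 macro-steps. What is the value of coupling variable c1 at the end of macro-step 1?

c1 at macro-step 1 = -1

macro 1: S0 reads c0=1 → after 1×micro: 3; S1 reads c0=1 → after 1×micro: -1 ⇒ (c0=3, c1=-1)
macro 2: S0 reads c0=3 → after 1×micro: 1; S1 reads c0=3 → after 1×micro: -3 ⇒ (c0=1, c1=-3)
macro 3: S0 reads c0=1 → after 1×micro: 3; S1 reads c0=1 → after 1×micro: -1 ⇒ (c0=3, c1=-1)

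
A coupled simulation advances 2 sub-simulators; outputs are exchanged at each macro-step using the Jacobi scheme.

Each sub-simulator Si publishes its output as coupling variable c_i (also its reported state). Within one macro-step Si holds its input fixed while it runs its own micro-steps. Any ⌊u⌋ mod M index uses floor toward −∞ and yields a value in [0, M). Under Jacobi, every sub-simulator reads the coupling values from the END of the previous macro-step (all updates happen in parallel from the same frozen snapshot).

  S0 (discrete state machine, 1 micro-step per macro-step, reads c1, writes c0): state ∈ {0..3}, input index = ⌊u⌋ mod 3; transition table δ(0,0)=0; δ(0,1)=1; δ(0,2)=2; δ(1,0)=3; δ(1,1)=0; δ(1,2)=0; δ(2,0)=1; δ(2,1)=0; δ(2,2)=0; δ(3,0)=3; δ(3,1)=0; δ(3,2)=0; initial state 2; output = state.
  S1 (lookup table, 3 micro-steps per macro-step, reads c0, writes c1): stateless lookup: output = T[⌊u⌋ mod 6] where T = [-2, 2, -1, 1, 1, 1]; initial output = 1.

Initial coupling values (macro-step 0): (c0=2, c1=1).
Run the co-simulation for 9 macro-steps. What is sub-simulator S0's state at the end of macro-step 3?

S0 state at macro-step 3 = 0

macro 1: S0 reads c1=1 → after 1×micro: 0; S1 reads c0=2 → after 3×micro: -1 ⇒ (c0=0, c1=-1)
macro 2: S0 reads c1=-1 → after 1×micro: 2; S1 reads c0=0 → after 3×micro: -2 ⇒ (c0=2, c1=-2)
macro 3: S0 reads c1=-2 → after 1×micro: 0; S1 reads c0=2 → after 3×micro: -1 ⇒ (c0=0, c1=-1)
macro 4: S0 reads c1=-1 → after 1×micro: 2; S1 reads c0=0 → after 3×micro: -2 ⇒ (c0=2, c1=-2)
macro 5: S0 reads c1=-2 → after 1×micro: 0; S1 reads c0=2 → after 3×micro: -1 ⇒ (c0=0, c1=-1)
macro 6: S0 reads c1=-1 → after 1×micro: 2; S1 reads c0=0 → after 3×micro: -2 ⇒ (c0=2, c1=-2)
macro 7: S0 reads c1=-2 → after 1×micro: 0; S1 reads c0=2 → after 3×micro: -1 ⇒ (c0=0, c1=-1)
macro 8: S0 reads c1=-1 → after 1×micro: 2; S1 reads c0=0 → after 3×micro: -2 ⇒ (c0=2, c1=-2)
macro 9: S0 reads c1=-2 → after 1×micro: 0; S1 reads c0=2 → after 3×micro: -1 ⇒ (c0=0, c1=-1)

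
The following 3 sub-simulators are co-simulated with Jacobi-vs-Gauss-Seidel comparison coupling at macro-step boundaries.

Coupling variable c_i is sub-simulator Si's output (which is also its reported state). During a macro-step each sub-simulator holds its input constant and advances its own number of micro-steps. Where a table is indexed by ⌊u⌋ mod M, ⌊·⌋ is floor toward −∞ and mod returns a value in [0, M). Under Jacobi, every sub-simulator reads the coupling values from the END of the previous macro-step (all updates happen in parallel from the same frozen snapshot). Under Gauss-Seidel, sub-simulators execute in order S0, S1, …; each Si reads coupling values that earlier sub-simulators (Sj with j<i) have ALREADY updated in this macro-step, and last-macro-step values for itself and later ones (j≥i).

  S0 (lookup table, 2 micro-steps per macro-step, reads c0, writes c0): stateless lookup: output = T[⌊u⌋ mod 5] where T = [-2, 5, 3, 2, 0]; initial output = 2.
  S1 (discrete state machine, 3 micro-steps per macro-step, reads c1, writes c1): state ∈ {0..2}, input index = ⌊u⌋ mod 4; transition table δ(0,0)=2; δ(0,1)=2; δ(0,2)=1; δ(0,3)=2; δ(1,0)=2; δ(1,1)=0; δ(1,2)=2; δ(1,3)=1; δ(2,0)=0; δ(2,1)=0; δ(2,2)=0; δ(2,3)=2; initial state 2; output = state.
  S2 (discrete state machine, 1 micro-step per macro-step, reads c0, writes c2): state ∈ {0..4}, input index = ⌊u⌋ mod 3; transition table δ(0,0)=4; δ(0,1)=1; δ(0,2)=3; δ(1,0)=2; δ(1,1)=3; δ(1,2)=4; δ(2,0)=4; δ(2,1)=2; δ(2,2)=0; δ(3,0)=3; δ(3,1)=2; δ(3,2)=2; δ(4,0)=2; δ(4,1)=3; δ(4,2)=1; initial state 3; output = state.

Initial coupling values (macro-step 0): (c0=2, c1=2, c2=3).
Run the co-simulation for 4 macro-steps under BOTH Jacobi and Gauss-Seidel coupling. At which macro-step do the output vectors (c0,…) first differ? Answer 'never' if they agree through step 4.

first divergence at macro-step: 1

[Jacobi] macro 1: S0 reads c0=2 → after 2×micro: 3; S1 reads c1=2 → after 3×micro: 2; S2 reads c0=2 → after 1×micro: 2 ⇒ (c0=3, c1=2, c2=2)
[Jacobi] macro 2: S0 reads c0=3 → after 2×micro: 2; S1 reads c1=2 → after 3×micro: 2; S2 reads c0=3 → after 1×micro: 4 ⇒ (c0=2, c1=2, c2=4)
[Jacobi] macro 3: S0 reads c0=2 → after 2×micro: 3; S1 reads c1=2 → after 3×micro: 2; S2 reads c0=2 → after 1×micro: 1 ⇒ (c0=3, c1=2, c2=1)
[Jacobi] macro 4: S0 reads c0=3 → after 2×micro: 2; S1 reads c1=2 → after 3×micro: 2; S2 reads c0=3 → after 1×micro: 2 ⇒ (c0=2, c1=2, c2=2)
[Gauss-Seidel] macro 1: S0 reads c0=2 → after 2×micro: 3; S1 reads c1=2 → after 3×micro: 2; S2 reads c0=3 → after 1×micro: 3 ⇒ (c0=3, c1=2, c2=3)
[Gauss-Seidel] macro 2: S0 reads c0=3 → after 2×micro: 2; S1 reads c1=2 → after 3×micro: 2; S2 reads c0=2 → after 1×micro: 2 ⇒ (c0=2, c1=2, c2=2)
[Gauss-Seidel] macro 3: S0 reads c0=2 → after 2×micro: 3; S1 reads c1=2 → after 3×micro: 2; S2 reads c0=3 → after 1×micro: 4 ⇒ (c0=3, c1=2, c2=4)
[Gauss-Seidel] macro 4: S0 reads c0=3 → after 2×micro: 2; S1 reads c1=2 → after 3×micro: 2; S2 reads c0=2 → after 1×micro: 1 ⇒ (c0=2, c1=2, c2=1)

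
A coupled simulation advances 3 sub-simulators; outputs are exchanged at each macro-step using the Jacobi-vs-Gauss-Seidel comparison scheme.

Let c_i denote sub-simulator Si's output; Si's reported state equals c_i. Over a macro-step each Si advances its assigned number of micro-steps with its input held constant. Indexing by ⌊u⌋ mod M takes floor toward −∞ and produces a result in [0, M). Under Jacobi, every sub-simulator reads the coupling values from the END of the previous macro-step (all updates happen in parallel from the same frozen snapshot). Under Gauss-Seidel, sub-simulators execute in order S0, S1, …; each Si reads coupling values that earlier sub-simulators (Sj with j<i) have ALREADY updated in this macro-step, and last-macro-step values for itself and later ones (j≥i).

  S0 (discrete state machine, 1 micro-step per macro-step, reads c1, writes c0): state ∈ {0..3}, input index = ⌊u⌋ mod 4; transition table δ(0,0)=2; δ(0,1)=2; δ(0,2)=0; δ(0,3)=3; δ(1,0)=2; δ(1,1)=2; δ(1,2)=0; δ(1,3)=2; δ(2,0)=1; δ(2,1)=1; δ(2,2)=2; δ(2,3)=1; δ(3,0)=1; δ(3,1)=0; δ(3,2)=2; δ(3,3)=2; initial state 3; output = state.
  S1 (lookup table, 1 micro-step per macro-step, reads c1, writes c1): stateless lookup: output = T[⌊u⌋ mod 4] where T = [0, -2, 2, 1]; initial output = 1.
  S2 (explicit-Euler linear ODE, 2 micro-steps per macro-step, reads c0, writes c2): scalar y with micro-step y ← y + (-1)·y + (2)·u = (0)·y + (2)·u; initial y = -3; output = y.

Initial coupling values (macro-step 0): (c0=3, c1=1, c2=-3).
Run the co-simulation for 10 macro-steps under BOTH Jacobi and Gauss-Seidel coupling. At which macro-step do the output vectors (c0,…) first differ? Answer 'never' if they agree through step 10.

first divergence at macro-step: 1

[Jacobi] macro 1: S0 reads c1=1 → after 1×micro: 0; S1 reads c1=1 → after 1×micro: -2; S2 reads c0=3 → after 2×micro: 6 ⇒ (c0=0, c1=-2, c2=6)
[Jacobi] macro 2: S0 reads c1=-2 → after 1×micro: 0; S1 reads c1=-2 → after 1×micro: 2; S2 reads c0=0 → after 2×micro: 0 ⇒ (c0=0, c1=2, c2=0)
[Jacobi] macro 3: S0 reads c1=2 → after 1×micro: 0; S1 reads c1=2 → after 1×micro: 2; S2 reads c0=0 → after 2×micro: 0 ⇒ (c0=0, c1=2, c2=0)
[Jacobi] macro 4: S0 reads c1=2 → after 1×micro: 0; S1 reads c1=2 → after 1×micro: 2; S2 reads c0=0 → after 2×micro: 0 ⇒ (c0=0, c1=2, c2=0)
[Jacobi] macro 5: S0 reads c1=2 → after 1×micro: 0; S1 reads c1=2 → after 1×micro: 2; S2 reads c0=0 → after 2×micro: 0 ⇒ (c0=0, c1=2, c2=0)
[Jacobi] macro 6: S0 reads c1=2 → after 1×micro: 0; S1 reads c1=2 → after 1×micro: 2; S2 reads c0=0 → after 2×micro: 0 ⇒ (c0=0, c1=2, c2=0)
[Jacobi] macro 7: S0 reads c1=2 → after 1×micro: 0; S1 reads c1=2 → after 1×micro: 2; S2 reads c0=0 → after 2×micro: 0 ⇒ (c0=0, c1=2, c2=0)
[Jacobi] macro 8: S0 reads c1=2 → after 1×micro: 0; S1 reads c1=2 → after 1×micro: 2; S2 reads c0=0 → after 2×micro: 0 ⇒ (c0=0, c1=2, c2=0)
[Jacobi] macro 9: S0 reads c1=2 → after 1×micro: 0; S1 reads c1=2 → after 1×micro: 2; S2 reads c0=0 → after 2×micro: 0 ⇒ (c0=0, c1=2, c2=0)
[Jacobi] macro 10: S0 reads c1=2 → after 1×micro: 0; S1 reads c1=2 → after 1×micro: 2; S2 reads c0=0 → after 2×micro: 0 ⇒ (c0=0, c1=2, c2=0)
[Gauss-Seidel] macro 1: S0 reads c1=1 → after 1×micro: 0; S1 reads c1=1 → after 1×micro: -2; S2 reads c0=0 → after 2×micro: 0 ⇒ (c0=0, c1=-2, c2=0)
[Gauss-Seidel] macro 2: S0 reads c1=-2 → after 1×micro: 0; S1 reads c1=-2 → after 1×micro: 2; S2 reads c0=0 → after 2×micro: 0 ⇒ (c0=0, c1=2, c2=0)
[Gauss-Seidel] macro 3: S0 reads c1=2 → after 1×micro: 0; S1 reads c1=2 → after 1×micro: 2; S2 reads c0=0 → after 2×micro: 0 ⇒ (c0=0, c1=2, c2=0)
[Gauss-Seidel] macro 4: S0 reads c1=2 → after 1×micro: 0; S1 reads c1=2 → after 1×micro: 2; S2 reads c0=0 → after 2×micro: 0 ⇒ (c0=0, c1=2, c2=0)
[Gauss-Seidel] macro 5: S0 reads c1=2 → after 1×micro: 0; S1 reads c1=2 → after 1×micro: 2; S2 reads c0=0 → after 2×micro: 0 ⇒ (c0=0, c1=2, c2=0)
[Gauss-Seidel] macro 6: S0 reads c1=2 → after 1×micro: 0; S1 reads c1=2 → after 1×micro: 2; S2 reads c0=0 → after 2×micro: 0 ⇒ (c0=0, c1=2, c2=0)
[Gauss-Seidel] macro 7: S0 reads c1=2 → after 1×micro: 0; S1 reads c1=2 → after 1×micro: 2; S2 reads c0=0 → after 2×micro: 0 ⇒ (c0=0, c1=2, c2=0)
[Gauss-Seidel] macro 8: S0 reads c1=2 → after 1×micro: 0; S1 reads c1=2 → after 1×micro: 2; S2 reads c0=0 → after 2×micro: 0 ⇒ (c0=0, c1=2, c2=0)
[Gauss-Seidel] macro 9: S0 reads c1=2 → after 1×micro: 0; S1 reads c1=2 → after 1×micro: 2; S2 reads c0=0 → after 2×micro: 0 ⇒ (c0=0, c1=2, c2=0)
[Gauss-Seidel] macro 10: S0 reads c1=2 → after 1×micro: 0; S1 reads c1=2 → after 1×micro: 2; S2 reads c0=0 → after 2×micro: 0 ⇒ (c0=0, c1=2, c2=0)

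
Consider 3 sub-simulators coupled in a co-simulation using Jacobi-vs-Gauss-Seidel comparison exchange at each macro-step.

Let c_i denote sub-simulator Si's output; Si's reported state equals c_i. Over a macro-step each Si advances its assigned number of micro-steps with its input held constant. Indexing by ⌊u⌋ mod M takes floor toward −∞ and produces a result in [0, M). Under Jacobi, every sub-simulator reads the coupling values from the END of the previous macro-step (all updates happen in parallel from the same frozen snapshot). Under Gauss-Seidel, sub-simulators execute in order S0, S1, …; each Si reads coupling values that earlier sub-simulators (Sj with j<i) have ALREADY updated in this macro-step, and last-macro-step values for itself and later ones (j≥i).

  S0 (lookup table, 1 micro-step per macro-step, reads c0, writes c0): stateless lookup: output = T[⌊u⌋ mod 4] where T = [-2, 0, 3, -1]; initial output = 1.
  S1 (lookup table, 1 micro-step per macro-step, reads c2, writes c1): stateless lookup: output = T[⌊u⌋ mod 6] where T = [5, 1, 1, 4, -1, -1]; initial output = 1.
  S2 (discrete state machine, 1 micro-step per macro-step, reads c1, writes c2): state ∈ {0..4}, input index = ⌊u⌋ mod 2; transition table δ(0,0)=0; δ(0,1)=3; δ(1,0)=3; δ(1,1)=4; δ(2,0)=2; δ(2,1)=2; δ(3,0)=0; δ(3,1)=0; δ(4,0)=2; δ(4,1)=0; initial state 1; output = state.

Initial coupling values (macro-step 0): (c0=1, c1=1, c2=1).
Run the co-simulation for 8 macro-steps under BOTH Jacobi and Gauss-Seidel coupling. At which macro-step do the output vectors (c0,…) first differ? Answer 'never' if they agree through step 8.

[Jacobi] macro 1: S0 reads c0=1 → after 1×micro: 0; S1 reads c2=1 → after 1×micro: 1; S2 reads c1=1 → after 1×micro: 4 ⇒ (c0=0, c1=1, c2=4)
[Jacobi] macro 2: S0 reads c0=0 → after 1×micro: -2; S1 reads c2=4 → after 1×micro: -1; S2 reads c1=1 → after 1×micro: 0 ⇒ (c0=-2, c1=-1, c2=0)
[Jacobi] macro 3: S0 reads c0=-2 → after 1×micro: 3; S1 reads c2=0 → after 1×micro: 5; S2 reads c1=-1 → after 1×micro: 3 ⇒ (c0=3, c1=5, c2=3)
[Jacobi] macro 4: S0 reads c0=3 → after 1×micro: -1; S1 reads c2=3 → after 1×micro: 4; S2 reads c1=5 → after 1×micro: 0 ⇒ (c0=-1, c1=4, c2=0)
[Jacobi] macro 5: S0 reads c0=-1 → after 1×micro: -1; S1 reads c2=0 → after 1×micro: 5; S2 reads c1=4 → after 1×micro: 0 ⇒ (c0=-1, c1=5, c2=0)
[Jacobi] macro 6: S0 reads c0=-1 → after 1×micro: -1; S1 reads c2=0 → after 1×micro: 5; S2 reads c1=5 → after 1×micro: 3 ⇒ (c0=-1, c1=5, c2=3)
[Jacobi] macro 7: S0 reads c0=-1 → after 1×micro: -1; S1 reads c2=3 → after 1×micro: 4; S2 reads c1=5 → after 1×micro: 0 ⇒ (c0=-1, c1=4, c2=0)
[Jacobi] macro 8: S0 reads c0=-1 → after 1×micro: -1; S1 reads c2=0 → after 1×micro: 5; S2 reads c1=4 → after 1×micro: 0 ⇒ (c0=-1, c1=5, c2=0)
[Gauss-Seidel] macro 1: S0 reads c0=1 → after 1×micro: 0; S1 reads c2=1 → after 1×micro: 1; S2 reads c1=1 → after 1×micro: 4 ⇒ (c0=0, c1=1, c2=4)
[Gauss-Seidel] macro 2: S0 reads c0=0 → after 1×micro: -2; S1 reads c2=4 → after 1×micro: -1; S2 reads c1=-1 → after 1×micro: 0 ⇒ (c0=-2, c1=-1, c2=0)
[Gauss-Seidel] macro 3: S0 reads c0=-2 → after 1×micro: 3; S1 reads c2=0 → after 1×micro: 5; S2 reads c1=5 → after 1×micro: 3 ⇒ (c0=3, c1=5, c2=3)
[Gauss-Seidel] macro 4: S0 reads c0=3 → after 1×micro: -1; S1 reads c2=3 → after 1×micro: 4; S2 reads c1=4 → after 1×micro: 0 ⇒ (c0=-1, c1=4, c2=0)
[Gauss-Seidel] macro 5: S0 reads c0=-1 → after 1×micro: -1; S1 reads c2=0 → after 1×micro: 5; S2 reads c1=5 → after 1×micro: 3 ⇒ (c0=-1, c1=5, c2=3)
[Gauss-Seidel] macro 6: S0 reads c0=-1 → after 1×micro: -1; S1 reads c2=3 → after 1×micro: 4; S2 reads c1=4 → after 1×micro: 0 ⇒ (c0=-1, c1=4, c2=0)
[Gauss-Seidel] macro 7: S0 reads c0=-1 → after 1×micro: -1; S1 reads c2=0 → after 1×micro: 5; S2 reads c1=5 → after 1×micro: 3 ⇒ (c0=-1, c1=5, c2=3)
[Gauss-Seidel] macro 8: S0 reads c0=-1 → after 1×micro: -1; S1 reads c2=3 → after 1×micro: 4; S2 reads c1=4 → after 1×micro: 0 ⇒ (c0=-1, c1=4, c2=0)

first divergence at macro-step: 5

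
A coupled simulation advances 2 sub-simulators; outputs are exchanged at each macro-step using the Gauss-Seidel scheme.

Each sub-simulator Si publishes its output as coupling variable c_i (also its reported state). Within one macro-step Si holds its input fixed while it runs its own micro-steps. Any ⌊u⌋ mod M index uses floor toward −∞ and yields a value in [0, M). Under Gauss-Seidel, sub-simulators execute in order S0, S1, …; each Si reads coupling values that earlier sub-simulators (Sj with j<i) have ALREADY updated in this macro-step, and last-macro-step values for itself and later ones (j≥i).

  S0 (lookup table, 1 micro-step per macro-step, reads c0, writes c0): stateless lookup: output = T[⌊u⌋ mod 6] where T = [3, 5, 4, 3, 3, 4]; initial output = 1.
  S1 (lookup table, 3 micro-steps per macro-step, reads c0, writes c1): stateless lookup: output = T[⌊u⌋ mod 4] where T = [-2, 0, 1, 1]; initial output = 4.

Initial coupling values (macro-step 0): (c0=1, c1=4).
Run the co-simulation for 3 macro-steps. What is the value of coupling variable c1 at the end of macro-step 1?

c1 at macro-step 1 = 0

macro 1: S0 reads c0=1 → after 1×micro: 5; S1 reads c0=5 → after 3×micro: 0 ⇒ (c0=5, c1=0)
macro 2: S0 reads c0=5 → after 1×micro: 4; S1 reads c0=4 → after 3×micro: -2 ⇒ (c0=4, c1=-2)
macro 3: S0 reads c0=4 → after 1×micro: 3; S1 reads c0=3 → after 3×micro: 1 ⇒ (c0=3, c1=1)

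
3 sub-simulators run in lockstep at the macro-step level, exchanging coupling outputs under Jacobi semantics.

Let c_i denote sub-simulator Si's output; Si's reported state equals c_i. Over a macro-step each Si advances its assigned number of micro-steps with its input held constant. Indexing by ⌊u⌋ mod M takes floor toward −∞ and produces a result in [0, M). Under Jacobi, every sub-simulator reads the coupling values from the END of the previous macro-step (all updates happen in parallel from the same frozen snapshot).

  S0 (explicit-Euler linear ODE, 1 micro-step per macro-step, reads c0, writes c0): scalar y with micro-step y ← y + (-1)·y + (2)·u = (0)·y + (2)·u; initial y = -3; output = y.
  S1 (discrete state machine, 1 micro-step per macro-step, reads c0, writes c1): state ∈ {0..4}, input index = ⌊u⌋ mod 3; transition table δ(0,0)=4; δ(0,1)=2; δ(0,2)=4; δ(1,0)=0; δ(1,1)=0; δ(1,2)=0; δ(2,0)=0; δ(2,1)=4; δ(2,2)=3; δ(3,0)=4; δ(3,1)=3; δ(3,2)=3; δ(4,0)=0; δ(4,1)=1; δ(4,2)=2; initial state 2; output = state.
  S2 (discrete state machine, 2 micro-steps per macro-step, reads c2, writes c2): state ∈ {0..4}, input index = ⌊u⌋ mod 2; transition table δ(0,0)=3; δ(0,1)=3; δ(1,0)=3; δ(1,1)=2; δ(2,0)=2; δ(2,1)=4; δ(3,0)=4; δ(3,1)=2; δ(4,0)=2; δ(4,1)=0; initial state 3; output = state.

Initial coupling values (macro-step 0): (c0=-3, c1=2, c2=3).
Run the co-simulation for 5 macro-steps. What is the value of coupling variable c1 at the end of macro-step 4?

c1 at macro-step 4 = 4

macro 1: S0 reads c0=-3 → after 1×micro: -6; S1 reads c0=-3 → after 1×micro: 0; S2 reads c2=3 → after 2×micro: 4 ⇒ (c0=-6, c1=0, c2=4)
macro 2: S0 reads c0=-6 → after 1×micro: -12; S1 reads c0=-6 → after 1×micro: 4; S2 reads c2=4 → after 2×micro: 2 ⇒ (c0=-12, c1=4, c2=2)
macro 3: S0 reads c0=-12 → after 1×micro: -24; S1 reads c0=-12 → after 1×micro: 0; S2 reads c2=2 → after 2×micro: 2 ⇒ (c0=-24, c1=0, c2=2)
macro 4: S0 reads c0=-24 → after 1×micro: -48; S1 reads c0=-24 → after 1×micro: 4; S2 reads c2=2 → after 2×micro: 2 ⇒ (c0=-48, c1=4, c2=2)
macro 5: S0 reads c0=-48 → after 1×micro: -96; S1 reads c0=-48 → after 1×micro: 0; S2 reads c2=2 → after 2×micro: 2 ⇒ (c0=-96, c1=0, c2=2)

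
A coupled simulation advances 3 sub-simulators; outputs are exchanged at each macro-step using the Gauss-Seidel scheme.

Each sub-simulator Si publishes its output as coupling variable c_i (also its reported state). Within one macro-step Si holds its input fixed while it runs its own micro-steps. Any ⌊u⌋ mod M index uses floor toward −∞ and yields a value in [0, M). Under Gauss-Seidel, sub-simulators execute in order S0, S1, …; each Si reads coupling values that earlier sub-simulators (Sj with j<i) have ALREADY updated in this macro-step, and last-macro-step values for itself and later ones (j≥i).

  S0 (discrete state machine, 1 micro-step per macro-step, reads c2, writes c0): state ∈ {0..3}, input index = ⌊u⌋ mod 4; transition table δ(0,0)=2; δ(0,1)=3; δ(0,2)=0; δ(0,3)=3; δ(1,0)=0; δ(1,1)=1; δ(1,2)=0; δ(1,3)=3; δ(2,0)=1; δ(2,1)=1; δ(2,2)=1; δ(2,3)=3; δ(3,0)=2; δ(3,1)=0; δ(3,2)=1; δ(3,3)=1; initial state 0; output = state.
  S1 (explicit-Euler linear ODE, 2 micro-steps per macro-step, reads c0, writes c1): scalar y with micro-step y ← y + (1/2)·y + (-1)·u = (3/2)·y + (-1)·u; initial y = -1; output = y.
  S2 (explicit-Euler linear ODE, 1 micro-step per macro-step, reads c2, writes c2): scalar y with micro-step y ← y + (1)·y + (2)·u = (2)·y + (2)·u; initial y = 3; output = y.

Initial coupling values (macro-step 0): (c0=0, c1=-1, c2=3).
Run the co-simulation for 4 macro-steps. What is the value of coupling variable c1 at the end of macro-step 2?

macro 1: S0 reads c2=3 → after 1×micro: 3; S1 reads c0=3 → after 2×micro: -39/4; S2 reads c2=3 → after 1×micro: 12 ⇒ (c0=3, c1=-39/4, c2=12)
macro 2: S0 reads c2=12 → after 1×micro: 2; S1 reads c0=2 → after 2×micro: -431/16; S2 reads c2=12 → after 1×micro: 48 ⇒ (c0=2, c1=-431/16, c2=48)
macro 3: S0 reads c2=48 → after 1×micro: 1; S1 reads c0=1 → after 2×micro: -4039/64; S2 reads c2=48 → after 1×micro: 192 ⇒ (c0=1, c1=-4039/64, c2=192)
macro 4: S0 reads c2=192 → after 1×micro: 0; S1 reads c0=0 → after 2×micro: -36351/256; S2 reads c2=192 → after 1×micro: 768 ⇒ (c0=0, c1=-36351/256, c2=768)

c1 at macro-step 2 = -431/16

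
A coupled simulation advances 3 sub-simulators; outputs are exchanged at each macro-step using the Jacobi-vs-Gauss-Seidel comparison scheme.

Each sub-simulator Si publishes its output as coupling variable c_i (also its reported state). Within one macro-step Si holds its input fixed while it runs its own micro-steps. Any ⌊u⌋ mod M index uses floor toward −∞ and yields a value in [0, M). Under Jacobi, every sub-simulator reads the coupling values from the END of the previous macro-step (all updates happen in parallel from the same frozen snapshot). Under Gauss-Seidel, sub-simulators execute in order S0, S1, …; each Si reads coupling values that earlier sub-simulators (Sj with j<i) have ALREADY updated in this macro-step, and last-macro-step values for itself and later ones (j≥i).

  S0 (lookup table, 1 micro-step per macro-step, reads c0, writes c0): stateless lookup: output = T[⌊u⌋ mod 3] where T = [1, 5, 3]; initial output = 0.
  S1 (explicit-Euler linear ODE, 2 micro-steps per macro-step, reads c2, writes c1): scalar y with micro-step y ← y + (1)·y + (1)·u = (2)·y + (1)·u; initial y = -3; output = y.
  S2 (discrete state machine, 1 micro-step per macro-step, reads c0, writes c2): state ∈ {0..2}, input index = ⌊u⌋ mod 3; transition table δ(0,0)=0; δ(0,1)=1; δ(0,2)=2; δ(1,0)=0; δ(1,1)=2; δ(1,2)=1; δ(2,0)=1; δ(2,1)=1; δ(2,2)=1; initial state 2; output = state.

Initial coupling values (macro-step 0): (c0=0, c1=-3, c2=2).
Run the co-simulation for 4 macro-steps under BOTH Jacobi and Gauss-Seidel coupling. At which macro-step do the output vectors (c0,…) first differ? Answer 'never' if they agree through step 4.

first divergence at macro-step: 2

[Jacobi] macro 1: S0 reads c0=0 → after 1×micro: 1; S1 reads c2=2 → after 2×micro: -6; S2 reads c0=0 → after 1×micro: 1 ⇒ (c0=1, c1=-6, c2=1)
[Jacobi] macro 2: S0 reads c0=1 → after 1×micro: 5; S1 reads c2=1 → after 2×micro: -21; S2 reads c0=1 → after 1×micro: 2 ⇒ (c0=5, c1=-21, c2=2)
[Jacobi] macro 3: S0 reads c0=5 → after 1×micro: 3; S1 reads c2=2 → after 2×micro: -78; S2 reads c0=5 → after 1×micro: 1 ⇒ (c0=3, c1=-78, c2=1)
[Jacobi] macro 4: S0 reads c0=3 → after 1×micro: 1; S1 reads c2=1 → after 2×micro: -309; S2 reads c0=3 → after 1×micro: 0 ⇒ (c0=1, c1=-309, c2=0)
[Gauss-Seidel] macro 1: S0 reads c0=0 → after 1×micro: 1; S1 reads c2=2 → after 2×micro: -6; S2 reads c0=1 → after 1×micro: 1 ⇒ (c0=1, c1=-6, c2=1)
[Gauss-Seidel] macro 2: S0 reads c0=1 → after 1×micro: 5; S1 reads c2=1 → after 2×micro: -21; S2 reads c0=5 → after 1×micro: 1 ⇒ (c0=5, c1=-21, c2=1)
[Gauss-Seidel] macro 3: S0 reads c0=5 → after 1×micro: 3; S1 reads c2=1 → after 2×micro: -81; S2 reads c0=3 → after 1×micro: 0 ⇒ (c0=3, c1=-81, c2=0)
[Gauss-Seidel] macro 4: S0 reads c0=3 → after 1×micro: 1; S1 reads c2=0 → after 2×micro: -324; S2 reads c0=1 → after 1×micro: 1 ⇒ (c0=1, c1=-324, c2=1)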